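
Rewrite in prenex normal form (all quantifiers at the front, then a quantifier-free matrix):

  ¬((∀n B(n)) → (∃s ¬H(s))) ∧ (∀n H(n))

∀n ∀s ∀w1 (B(n) ∧ H(s) ∧ H(w1))

Rewrite implications/biconditionals: A → B as ¬A ∨ B.
  ¬(¬(∀n B(n)) ∨ (∃s ¬H(s))) ∧ (∀n H(n))
Push ¬ through the quantifiers and connectives to reach negation normal form:
  (∀n B(n)) ∧ (∀s H(s)) ∧ (∀n H(n))
Give each quantifier a distinct variable: n↦w1.
  (∀n B(n)) ∧ (∀s H(s)) ∧ (∀w1 H(w1))
Extract every quantifier outward, since the variables are now distinct and don't occur free across branches:
  ∀n ∀s ∀w1 (B(n) ∧ H(s) ∧ H(w1))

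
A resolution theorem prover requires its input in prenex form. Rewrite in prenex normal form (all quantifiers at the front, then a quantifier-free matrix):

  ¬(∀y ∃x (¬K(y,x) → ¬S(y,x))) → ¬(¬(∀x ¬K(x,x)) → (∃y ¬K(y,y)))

Rewrite implications/biconditionals: A → B as ¬A ∨ B.
  ¬¬(∀y ∃x (¬¬K(y,x) ∨ ¬S(y,x))) ∨ ¬(¬¬(∀x ¬K(x,x)) ∨ (∃y ¬K(y,y)))
Drive negations inward (¬∀x A ≡ ∃x ¬A, ¬∃x A ≡ ∀x ¬A, De Morgan for ∧/∨):
  (∀y ∃x (K(y,x) ∨ ¬S(y,x))) ∨ (∃x K(x,x)) ∧ (∀y K(y,y))
Give each quantifier a distinct variable: x↦z1, y↦c.
  (∀y ∃x (K(y,x) ∨ ¬S(y,x))) ∨ (∃z1 K(z1,z1)) ∧ (∀c K(c,c))
Extract every quantifier outward, since the variables are now distinct and don't occur free across branches:
  ∀y ∃x ∃z1 ∀c (K(y,x) ∨ ¬S(y,x) ∨ K(z1,z1) ∧ K(c,c))

∀y ∃x ∃z1 ∀c (K(y,x) ∨ ¬S(y,x) ∨ K(z1,z1) ∧ K(c,c))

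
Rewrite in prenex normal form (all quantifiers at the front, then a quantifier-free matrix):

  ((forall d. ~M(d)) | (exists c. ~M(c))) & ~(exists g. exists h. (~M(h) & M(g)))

Push ¬ through the quantifiers and connectives to reach negation normal form:
  ((forall d. ~M(d)) | (exists c. ~M(c))) & (forall g. forall h. (M(h) | ~M(g)))
All bound variables are already distinct, so no renaming is needed.
Finally move all quantifiers to the prefix:
  forall d. exists c. forall g. forall h. ((~M(d) | ~M(c)) & (M(h) | ~M(g)))

forall d. exists c. forall g. forall h. ((~M(d) | ~M(c)) & (M(h) | ~M(g)))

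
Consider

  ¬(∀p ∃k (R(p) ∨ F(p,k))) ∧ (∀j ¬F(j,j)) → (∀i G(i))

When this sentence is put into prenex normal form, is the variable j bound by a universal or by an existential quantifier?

First replace A → B with ¬A ∨ B.
  ¬(¬(∀p ∃k (R(p) ∨ F(p,k))) ∧ (∀j ¬F(j,j))) ∨ (∀i G(i))
Move each ¬ inward, flipping quantifiers it crosses:
  (∀p ∃k (R(p) ∨ F(p,k))) ∨ (∃j F(j,j)) ∨ (∀i G(i))
All bound variables are already distinct, so no renaming is needed.
Finally move all quantifiers to the prefix:
  ∀p ∃k ∃j ∀i (R(p) ∨ F(p,k) ∨ F(j,j) ∨ G(i))
The quantifier ∀j sits under an odd number of negations (counting the antecedent side of each →), so it flips to ∃j.

existential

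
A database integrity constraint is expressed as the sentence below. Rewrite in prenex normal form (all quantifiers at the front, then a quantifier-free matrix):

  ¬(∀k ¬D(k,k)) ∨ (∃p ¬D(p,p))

∃k ∃p (D(k,k) ∨ ¬D(p,p))

Drive negations inward (¬∀x A ≡ ∃x ¬A, ¬∃x A ≡ ∀x ¬A, De Morgan for ∧/∨):
  (∃k D(k,k)) ∨ (∃p ¬D(p,p))
Pull the quantifiers to the front (each side's bound variable is not free in the other side):
  ∃k ∃p (D(k,k) ∨ ¬D(p,p))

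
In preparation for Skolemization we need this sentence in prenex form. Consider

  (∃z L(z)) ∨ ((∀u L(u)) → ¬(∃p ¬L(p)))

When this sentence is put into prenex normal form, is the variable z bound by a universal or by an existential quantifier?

Rewrite implications/biconditionals: A → B as ¬A ∨ B.
  (∃z L(z)) ∨ ¬(∀u L(u)) ∨ ¬(∃p ¬L(p))
Push ¬ through the quantifiers and connectives to reach negation normal form:
  (∃z L(z)) ∨ (∃u ¬L(u)) ∨ (∀p L(p))
Finally move all quantifiers to the prefix:
  ∃z ∃u ∀p (L(z) ∨ ¬L(u) ∨ L(p))
The quantifier ∃z sits under an even number of negations (counting the antecedent side of each →), so it remains existential.

existential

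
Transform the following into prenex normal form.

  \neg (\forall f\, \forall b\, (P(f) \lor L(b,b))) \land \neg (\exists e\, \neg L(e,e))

Move each ¬ inward, flipping quantifiers it crosses:
  (\exists f\, \exists b\, (\neg P(f) \land \neg L(b,b))) \land (\forall e\, L(e,e))
All bound variables are already distinct, so no renaming is needed.
Extract every quantifier outward, since the variables are now distinct and don't occur free across branches:
  \exists f\, \exists b\, \forall e\, (\neg P(f) \land \neg L(b,b) \land L(e,e))

\exists f\, \exists b\, \forall e\, (\neg P(f) \land \neg L(b,b) \land L(e,e))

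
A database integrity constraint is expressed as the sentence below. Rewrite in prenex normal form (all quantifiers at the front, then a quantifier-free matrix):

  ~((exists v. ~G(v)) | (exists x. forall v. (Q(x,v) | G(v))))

forall v. forall x. exists q. (G(v) & ~Q(x,q) & ~G(q))

Drive negations inward (¬∀x A ≡ ∃x ¬A, ¬∃x A ≡ ∀x ¬A, De Morgan for ∧/∨):
  (forall v. G(v)) & (forall x. exists v. (~Q(x,v) & ~G(v)))
Standardize variables apart so no two quantifiers bind the same name: v↦q.
  (forall v. G(v)) & (forall x. exists q. (~Q(x,q) & ~G(q)))
Finally move all quantifiers to the prefix:
  forall v. forall x. exists q. (G(v) & ~Q(x,q) & ~G(q))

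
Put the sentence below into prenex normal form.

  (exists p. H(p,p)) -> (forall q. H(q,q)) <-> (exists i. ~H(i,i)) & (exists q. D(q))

exists p. exists q. exists i. exists t. forall v1. forall y1. forall u1. forall c. ((H(p,p) & ~H(q,q) | ~H(i,i) & D(t)) & (H(v1,v1) | ~D(y1) | ~H(u1,u1) | H(c,c)))

Eliminate → and ↔ using ¬ and ∨; A ↔ B as (¬A ∨ B) ∧ (¬B ∨ A).
  (~(~(exists p. H(p,p)) | (forall q. H(q,q))) | (exists i. ~H(i,i)) & (exists q. D(q))) & (~((exists i. ~H(i,i)) & (exists q. D(q))) | ~(exists p. H(p,p)) | (forall q. H(q,q)))
Drive negations inward (¬∀x A ≡ ∃x ¬A, ¬∃x A ≡ ∀x ¬A, De Morgan for ∧/∨):
  ((exists p. H(p,p)) & (exists q. ~H(q,q)) | (exists i. ~H(i,i)) & (exists q. D(q))) & ((forall i. H(i,i)) | (forall q. ~D(q)) | (forall p. ~H(p,p)) | (forall q. H(q,q)))
Standardize variables apart so no two quantifiers bind the same name: q↦t, i↦v1, q↦y1, p↦u1, q↦c.
  ((exists p. H(p,p)) & (exists q. ~H(q,q)) | (exists i. ~H(i,i)) & (exists t. D(t))) & ((forall v1. H(v1,v1)) | (forall y1. ~D(y1)) | (forall u1. ~H(u1,u1)) | (forall c. H(c,c)))
Finally move all quantifiers to the prefix:
  exists p. exists q. exists i. exists t. forall v1. forall y1. forall u1. forall c. ((H(p,p) & ~H(q,q) | ~H(i,i) & D(t)) & (H(v1,v1) | ~D(y1) | ~H(u1,u1) | H(c,c)))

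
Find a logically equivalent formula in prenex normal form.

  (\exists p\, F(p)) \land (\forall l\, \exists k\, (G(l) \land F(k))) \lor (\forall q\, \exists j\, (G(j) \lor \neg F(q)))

\exists p\, \forall l\, \exists k\, \forall q\, \exists j\, (F(p) \land G(l) \land F(k) \lor G(j) \lor \neg F(q))

All bound variables are already distinct, so no renaming is needed.
Finally move all quantifiers to the prefix:
  \exists p\, \forall l\, \exists k\, \forall q\, \exists j\, (F(p) \land G(l) \land F(k) \lor G(j) \lor \neg F(q))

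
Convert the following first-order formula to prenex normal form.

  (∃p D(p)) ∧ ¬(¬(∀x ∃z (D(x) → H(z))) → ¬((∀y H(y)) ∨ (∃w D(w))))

∃p ∃x ∀z ∀y ∃w (D(p) ∧ D(x) ∧ ¬H(z) ∧ (H(y) ∨ D(w)))

First replace A → B with ¬A ∨ B.
  (∃p D(p)) ∧ ¬(¬¬(∀x ∃z (¬D(x) ∨ H(z))) ∨ ¬((∀y H(y)) ∨ (∃w D(w))))
Move each ¬ inward, flipping quantifiers it crosses:
  (∃p D(p)) ∧ (∃x ∀z (D(x) ∧ ¬H(z))) ∧ ((∀y H(y)) ∨ (∃w D(w)))
Pull the quantifiers to the front (each side's bound variable is not free in the other side):
  ∃p ∃x ∀z ∀y ∃w (D(p) ∧ D(x) ∧ ¬H(z) ∧ (H(y) ∨ D(w)))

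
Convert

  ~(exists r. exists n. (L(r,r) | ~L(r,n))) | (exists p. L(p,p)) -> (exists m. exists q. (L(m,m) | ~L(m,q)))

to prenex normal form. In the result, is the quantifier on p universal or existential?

universal

First replace A → B with ¬A ∨ B.
  ~(~(exists r. exists n. (L(r,r) | ~L(r,n))) | (exists p. L(p,p))) | (exists m. exists q. (L(m,m) | ~L(m,q)))
Move each ¬ inward, flipping quantifiers it crosses:
  (exists r. exists n. (L(r,r) | ~L(r,n))) & (forall p. ~L(p,p)) | (exists m. exists q. (L(m,m) | ~L(m,q)))
All bound variables are already distinct, so no renaming is needed.
Extract every quantifier outward, since the variables are now distinct and don't occur free across branches:
  exists r. exists n. forall p. exists m. exists q. ((L(r,r) | ~L(r,n)) & ~L(p,p) | L(m,m) | ~L(m,q))
The quantifier exists p sits under an odd number of negations (counting the antecedent side of each →), so it flips to forall p.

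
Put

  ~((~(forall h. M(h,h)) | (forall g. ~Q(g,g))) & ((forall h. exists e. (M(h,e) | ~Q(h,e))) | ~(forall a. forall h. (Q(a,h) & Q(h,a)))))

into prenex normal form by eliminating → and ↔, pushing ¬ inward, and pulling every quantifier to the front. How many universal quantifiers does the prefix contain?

4

Drive negations inward (¬∀x A ≡ ∃x ¬A, ¬∃x A ≡ ∀x ¬A, De Morgan for ∧/∨):
  (forall h. M(h,h)) & (exists g. Q(g,g)) | (exists h. forall e. (~M(h,e) & Q(h,e))) & (forall a. forall h. (Q(a,h) & Q(h,a)))
Give each quantifier a distinct variable: h↦c, h↦p.
  (forall h. M(h,h)) & (exists g. Q(g,g)) | (exists c. forall e. (~M(c,e) & Q(c,e))) & (forall a. forall p. (Q(a,p) & Q(p,a)))
Pull the quantifiers to the front (each side's bound variable is not free in the other side):
  forall h. exists g. exists c. forall e. forall a. forall p. (M(h,h) & Q(g,g) | ~M(c,e) & Q(c,e) & Q(a,p) & Q(p,a))
The prefix is forall h exists g exists c forall e forall a forall p: 4 universal, 2 existential.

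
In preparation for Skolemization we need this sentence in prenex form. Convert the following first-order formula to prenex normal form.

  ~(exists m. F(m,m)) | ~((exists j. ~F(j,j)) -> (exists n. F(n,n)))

Rewrite implications/biconditionals: A → B as ¬A ∨ B.
  ~(exists m. F(m,m)) | ~(~(exists j. ~F(j,j)) | (exists n. F(n,n)))
Drive negations inward (¬∀x A ≡ ∃x ¬A, ¬∃x A ≡ ∀x ¬A, De Morgan for ∧/∨):
  (forall m. ~F(m,m)) | (exists j. ~F(j,j)) & (forall n. ~F(n,n))
All bound variables are already distinct, so no renaming is needed.
Pull the quantifiers to the front (each side's bound variable is not free in the other side):
  forall m. exists j. forall n. (~F(m,m) | ~F(j,j) & ~F(n,n))

forall m. exists j. forall n. (~F(m,m) | ~F(j,j) & ~F(n,n))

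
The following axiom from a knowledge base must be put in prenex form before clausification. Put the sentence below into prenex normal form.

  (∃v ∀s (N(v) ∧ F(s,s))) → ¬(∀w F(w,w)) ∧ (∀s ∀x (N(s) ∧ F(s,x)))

Eliminate → and ↔ using ¬ and ∨.
  ¬(∃v ∀s (N(v) ∧ F(s,s))) ∨ ¬(∀w F(w,w)) ∧ (∀s ∀x (N(s) ∧ F(s,x)))
Drive negations inward (¬∀x A ≡ ∃x ¬A, ¬∃x A ≡ ∀x ¬A, De Morgan for ∧/∨):
  (∀v ∃s (¬N(v) ∨ ¬F(s,s))) ∨ (∃w ¬F(w,w)) ∧ (∀s ∀x (N(s) ∧ F(s,x)))
Standardize variables apart so no two quantifiers bind the same name: s↦z1.
  (∀v ∃s (¬N(v) ∨ ¬F(s,s))) ∨ (∃w ¬F(w,w)) ∧ (∀z1 ∀x (N(z1) ∧ F(z1,x)))
Finally move all quantifiers to the prefix:
  ∀v ∃s ∃w ∀z1 ∀x (¬N(v) ∨ ¬F(s,s) ∨ ¬F(w,w) ∧ N(z1) ∧ F(z1,x))

∀v ∃s ∃w ∀z1 ∀x (¬N(v) ∨ ¬F(s,s) ∨ ¬F(w,w) ∧ N(z1) ∧ F(z1,x))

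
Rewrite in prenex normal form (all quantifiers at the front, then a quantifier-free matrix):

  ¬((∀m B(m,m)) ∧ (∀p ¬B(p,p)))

∃m ∃p (¬B(m,m) ∨ B(p,p))

Move each ¬ inward, flipping quantifiers it crosses:
  (∃m ¬B(m,m)) ∨ (∃p B(p,p))
Finally move all quantifiers to the prefix:
  ∃m ∃p (¬B(m,m) ∨ B(p,p))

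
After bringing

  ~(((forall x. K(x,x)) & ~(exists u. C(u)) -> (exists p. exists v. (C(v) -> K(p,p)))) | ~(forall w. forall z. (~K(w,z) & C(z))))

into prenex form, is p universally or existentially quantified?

universal

Rewrite implications/biconditionals: A → B as ¬A ∨ B.
  ~(~((forall x. K(x,x)) & ~(exists u. C(u))) | (exists p. exists v. (~C(v) | K(p,p))) | ~(forall w. forall z. (~K(w,z) & C(z))))
Push ¬ through the quantifiers and connectives to reach negation normal form:
  (forall x. K(x,x)) & (forall u. ~C(u)) & (forall p. forall v. (C(v) & ~K(p,p))) & (forall w. forall z. (~K(w,z) & C(z)))
All bound variables are already distinct, so no renaming is needed.
Finally move all quantifiers to the prefix:
  forall x. forall u. forall p. forall v. forall w. forall z. (K(x,x) & ~C(u) & C(v) & ~K(p,p) & ~K(w,z) & C(z))
The quantifier exists p sits under an odd number of negations (counting the antecedent side of each →), so it flips to forall p.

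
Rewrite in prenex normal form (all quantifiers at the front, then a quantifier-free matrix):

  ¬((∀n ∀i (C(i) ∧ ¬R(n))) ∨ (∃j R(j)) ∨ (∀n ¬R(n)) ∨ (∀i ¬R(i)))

Push ¬ through the quantifiers and connectives to reach negation normal form:
  (∃n ∃i (¬C(i) ∨ R(n))) ∧ (∀j ¬R(j)) ∧ (∃n R(n)) ∧ (∃i R(i))
Rename bound variables to avoid capture: n↦q, i↦v.
  (∃n ∃i (¬C(i) ∨ R(n))) ∧ (∀j ¬R(j)) ∧ (∃q R(q)) ∧ (∃v R(v))
Finally move all quantifiers to the prefix:
  ∃n ∃i ∀j ∃q ∃v ((¬C(i) ∨ R(n)) ∧ ¬R(j) ∧ R(q) ∧ R(v))

∃n ∃i ∀j ∃q ∃v ((¬C(i) ∨ R(n)) ∧ ¬R(j) ∧ R(q) ∧ R(v))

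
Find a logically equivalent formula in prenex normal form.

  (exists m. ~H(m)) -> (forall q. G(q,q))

forall m. forall q. (H(m) | G(q,q))

Eliminate → and ↔ using ¬ and ∨.
  ~(exists m. ~H(m)) | (forall q. G(q,q))
Drive negations inward (¬∀x A ≡ ∃x ¬A, ¬∃x A ≡ ∀x ¬A, De Morgan for ∧/∨):
  (forall m. H(m)) | (forall q. G(q,q))
Extract every quantifier outward, since the variables are now distinct and don't occur free across branches:
  forall m. forall q. (H(m) | G(q,q))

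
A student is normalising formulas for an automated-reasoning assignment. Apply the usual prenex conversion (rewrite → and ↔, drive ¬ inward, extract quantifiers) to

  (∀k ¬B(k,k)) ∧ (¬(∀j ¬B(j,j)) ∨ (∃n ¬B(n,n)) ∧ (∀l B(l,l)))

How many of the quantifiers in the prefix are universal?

2

Push ¬ through the quantifiers and connectives to reach negation normal form:
  (∀k ¬B(k,k)) ∧ ((∃j B(j,j)) ∨ (∃n ¬B(n,n)) ∧ (∀l B(l,l)))
All bound variables are already distinct, so no renaming is needed.
Pull the quantifiers to the front (each side's bound variable is not free in the other side):
  ∀k ∃j ∃n ∀l (¬B(k,k) ∧ (B(j,j) ∨ ¬B(n,n) ∧ B(l,l)))
The prefix is ∀k ∃j ∃n ∀l: 2 universal, 2 existential.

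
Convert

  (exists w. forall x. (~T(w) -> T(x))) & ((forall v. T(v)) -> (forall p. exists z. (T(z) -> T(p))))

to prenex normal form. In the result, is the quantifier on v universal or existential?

existential

First replace A → B with ¬A ∨ B.
  (exists w. forall x. (~~T(w) | T(x))) & (~(forall v. T(v)) | (forall p. exists z. (~T(z) | T(p))))
Move each ¬ inward, flipping quantifiers it crosses:
  (exists w. forall x. (T(w) | T(x))) & ((exists v. ~T(v)) | (forall p. exists z. (~T(z) | T(p))))
All bound variables are already distinct, so no renaming is needed.
Finally move all quantifiers to the prefix:
  exists w. forall x. exists v. forall p. exists z. ((T(w) | T(x)) & (~T(v) | ~T(z) | T(p)))
The quantifier forall v sits under an odd number of negations (counting the antecedent side of each →), so it flips to exists v.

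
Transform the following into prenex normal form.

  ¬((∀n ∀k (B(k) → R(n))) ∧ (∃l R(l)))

∃n ∃k ∀l (B(k) ∧ ¬R(n) ∨ ¬R(l))

First replace A → B with ¬A ∨ B.
  ¬((∀n ∀k (¬B(k) ∨ R(n))) ∧ (∃l R(l)))
Move each ¬ inward, flipping quantifiers it crosses:
  (∃n ∃k (B(k) ∧ ¬R(n))) ∨ (∀l ¬R(l))
All bound variables are already distinct, so no renaming is needed.
Finally move all quantifiers to the prefix:
  ∃n ∃k ∀l (B(k) ∧ ¬R(n) ∨ ¬R(l))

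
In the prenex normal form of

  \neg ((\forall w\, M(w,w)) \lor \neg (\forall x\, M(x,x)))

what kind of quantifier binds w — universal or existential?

existential

Drive negations inward (¬∀x A ≡ ∃x ¬A, ¬∃x A ≡ ∀x ¬A, De Morgan for ∧/∨):
  (\exists w\, \neg M(w,w)) \land (\forall x\, M(x,x))
Pull the quantifiers to the front (each side's bound variable is not free in the other side):
  \exists w\, \forall x\, (\neg M(w,w) \land M(x,x))
The quantifier \forall w sits under an odd number of negations, so it flips to \exists w.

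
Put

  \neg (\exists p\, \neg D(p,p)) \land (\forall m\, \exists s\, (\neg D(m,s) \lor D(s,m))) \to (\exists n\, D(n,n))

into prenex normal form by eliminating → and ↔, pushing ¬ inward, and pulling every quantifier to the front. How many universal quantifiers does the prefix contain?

1

First replace A → B with ¬A ∨ B.
  \neg (\neg (\exists p\, \neg D(p,p)) \land (\forall m\, \exists s\, (\neg D(m,s) \lor D(s,m)))) \lor (\exists n\, D(n,n))
Push ¬ through the quantifiers and connectives to reach negation normal form:
  (\exists p\, \neg D(p,p)) \lor (\exists m\, \forall s\, (D(m,s) \land \neg D(s,m))) \lor (\exists n\, D(n,n))
All bound variables are already distinct, so no renaming is needed.
Finally move all quantifiers to the prefix:
  \exists p\, \exists m\, \forall s\, \exists n\, (\neg D(p,p) \lor D(m,s) \land \neg D(s,m) \lor D(n,n))
The prefix is \exists p \exists m \forall s \exists n: 1 universal, 3 existential.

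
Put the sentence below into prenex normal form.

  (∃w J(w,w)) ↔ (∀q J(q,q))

∀w ∀q ∃v1 ∃p ((¬J(w,w) ∨ J(q,q)) ∧ (¬J(v1,v1) ∨ J(p,p)))

Rewrite implications/biconditionals: A → B as ¬A ∨ B; A ↔ B as (¬A ∨ B) ∧ (¬B ∨ A).
  (¬(∃w J(w,w)) ∨ (∀q J(q,q))) ∧ (¬(∀q J(q,q)) ∨ (∃w J(w,w)))
Push ¬ through the quantifiers and connectives to reach negation normal form:
  ((∀w ¬J(w,w)) ∨ (∀q J(q,q))) ∧ ((∃q ¬J(q,q)) ∨ (∃w J(w,w)))
Standardize variables apart so no two quantifiers bind the same name: q↦v1, w↦p.
  ((∀w ¬J(w,w)) ∨ (∀q J(q,q))) ∧ ((∃v1 ¬J(v1,v1)) ∨ (∃p J(p,p)))
Pull the quantifiers to the front (each side's bound variable is not free in the other side):
  ∀w ∀q ∃v1 ∃p ((¬J(w,w) ∨ J(q,q)) ∧ (¬J(v1,v1) ∨ J(p,p)))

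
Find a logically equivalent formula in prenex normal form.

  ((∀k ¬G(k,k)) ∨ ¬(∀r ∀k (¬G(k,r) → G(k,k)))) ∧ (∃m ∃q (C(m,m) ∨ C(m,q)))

∀k ∃r ∃c ∃m ∃q ((¬G(k,k) ∨ ¬G(c,r) ∧ ¬G(c,c)) ∧ (C(m,m) ∨ C(m,q)))

First replace A → B with ¬A ∨ B.
  ((∀k ¬G(k,k)) ∨ ¬(∀r ∀k (¬¬G(k,r) ∨ G(k,k)))) ∧ (∃m ∃q (C(m,m) ∨ C(m,q)))
Move each ¬ inward, flipping quantifiers it crosses:
  ((∀k ¬G(k,k)) ∨ (∃r ∃k (¬G(k,r) ∧ ¬G(k,k)))) ∧ (∃m ∃q (C(m,m) ∨ C(m,q)))
Give each quantifier a distinct variable: k↦c.
  ((∀k ¬G(k,k)) ∨ (∃r ∃c (¬G(c,r) ∧ ¬G(c,c)))) ∧ (∃m ∃q (C(m,m) ∨ C(m,q)))
Pull the quantifiers to the front (each side's bound variable is not free in the other side):
  ∀k ∃r ∃c ∃m ∃q ((¬G(k,k) ∨ ¬G(c,r) ∧ ¬G(c,c)) ∧ (C(m,m) ∨ C(m,q)))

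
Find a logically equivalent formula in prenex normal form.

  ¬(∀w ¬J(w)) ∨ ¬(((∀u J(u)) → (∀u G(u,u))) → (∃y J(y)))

∃w ∃u ∀t ∀y (J(w) ∨ (¬J(u) ∨ G(t,t)) ∧ ¬J(y))

Rewrite implications/biconditionals: A → B as ¬A ∨ B.
  ¬(∀w ¬J(w)) ∨ ¬(¬(¬(∀u J(u)) ∨ (∀u G(u,u))) ∨ (∃y J(y)))
Drive negations inward (¬∀x A ≡ ∃x ¬A, ¬∃x A ≡ ∀x ¬A, De Morgan for ∧/∨):
  (∃w J(w)) ∨ ((∃u ¬J(u)) ∨ (∀u G(u,u))) ∧ (∀y ¬J(y))
Rename bound variables to avoid capture: u↦t.
  (∃w J(w)) ∨ ((∃u ¬J(u)) ∨ (∀t G(t,t))) ∧ (∀y ¬J(y))
Pull the quantifiers to the front (each side's bound variable is not free in the other side):
  ∃w ∃u ∀t ∀y (J(w) ∨ (¬J(u) ∨ G(t,t)) ∧ ¬J(y))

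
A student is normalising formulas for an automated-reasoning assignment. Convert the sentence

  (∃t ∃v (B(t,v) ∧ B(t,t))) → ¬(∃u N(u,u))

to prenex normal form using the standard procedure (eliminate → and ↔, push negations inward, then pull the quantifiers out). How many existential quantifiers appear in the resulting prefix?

0

First replace A → B with ¬A ∨ B.
  ¬(∃t ∃v (B(t,v) ∧ B(t,t))) ∨ ¬(∃u N(u,u))
Drive negations inward (¬∀x A ≡ ∃x ¬A, ¬∃x A ≡ ∀x ¬A, De Morgan for ∧/∨):
  (∀t ∀v (¬B(t,v) ∨ ¬B(t,t))) ∨ (∀u ¬N(u,u))
All bound variables are already distinct, so no renaming is needed.
Finally move all quantifiers to the prefix:
  ∀t ∀v ∀u (¬B(t,v) ∨ ¬B(t,t) ∨ ¬N(u,u))
The prefix is ∀t ∀v ∀u: 3 universal, 0 existential.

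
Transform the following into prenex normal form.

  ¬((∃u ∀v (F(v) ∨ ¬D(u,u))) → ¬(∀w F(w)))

∃u ∀v ∀w ((F(v) ∨ ¬D(u,u)) ∧ F(w))

First replace A → B with ¬A ∨ B.
  ¬(¬(∃u ∀v (F(v) ∨ ¬D(u,u))) ∨ ¬(∀w F(w)))
Move each ¬ inward, flipping quantifiers it crosses:
  (∃u ∀v (F(v) ∨ ¬D(u,u))) ∧ (∀w F(w))
All bound variables are already distinct, so no renaming is needed.
Pull the quantifiers to the front (each side's bound variable is not free in the other side):
  ∃u ∀v ∀w ((F(v) ∨ ¬D(u,u)) ∧ F(w))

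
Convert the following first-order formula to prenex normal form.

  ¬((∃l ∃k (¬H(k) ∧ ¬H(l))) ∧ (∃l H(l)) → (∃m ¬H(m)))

Eliminate → and ↔ using ¬ and ∨.
  ¬(¬((∃l ∃k (¬H(k) ∧ ¬H(l))) ∧ (∃l H(l))) ∨ (∃m ¬H(m)))
Move each ¬ inward, flipping quantifiers it crosses:
  (∃l ∃k (¬H(k) ∧ ¬H(l))) ∧ (∃l H(l)) ∧ (∀m H(m))
Standardize variables apart so no two quantifiers bind the same name: l↦a.
  (∃l ∃k (¬H(k) ∧ ¬H(l))) ∧ (∃a H(a)) ∧ (∀m H(m))
Pull the quantifiers to the front (each side's bound variable is not free in the other side):
  ∃l ∃k ∃a ∀m (¬H(k) ∧ ¬H(l) ∧ H(a) ∧ H(m))

∃l ∃k ∃a ∀m (¬H(k) ∧ ¬H(l) ∧ H(a) ∧ H(m))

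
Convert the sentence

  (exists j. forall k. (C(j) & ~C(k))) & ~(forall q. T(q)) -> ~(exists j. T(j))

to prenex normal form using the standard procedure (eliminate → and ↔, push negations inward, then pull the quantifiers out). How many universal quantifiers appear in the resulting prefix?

3

Rewrite implications/biconditionals: A → B as ¬A ∨ B.
  ~((exists j. forall k. (C(j) & ~C(k))) & ~(forall q. T(q))) | ~(exists j. T(j))
Move each ¬ inward, flipping quantifiers it crosses:
  (forall j. exists k. (~C(j) | C(k))) | (forall q. T(q)) | (forall j. ~T(j))
Give each quantifier a distinct variable: j↦u.
  (forall j. exists k. (~C(j) | C(k))) | (forall q. T(q)) | (forall u. ~T(u))
Extract every quantifier outward, since the variables are now distinct and don't occur free across branches:
  forall j. exists k. forall q. forall u. (~C(j) | C(k) | T(q) | ~T(u))
The prefix is forall j exists k forall q forall u: 3 universal, 1 existential.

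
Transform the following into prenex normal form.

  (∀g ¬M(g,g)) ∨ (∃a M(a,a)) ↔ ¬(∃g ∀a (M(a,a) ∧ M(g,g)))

First replace A → B with ¬A ∨ B; A ↔ B as (¬A ∨ B) ∧ (¬B ∨ A).
  (¬((∀g ¬M(g,g)) ∨ (∃a M(a,a))) ∨ ¬(∃g ∀a (M(a,a) ∧ M(g,g)))) ∧ (¬¬(∃g ∀a (M(a,a) ∧ M(g,g))) ∨ (∀g ¬M(g,g)) ∨ (∃a M(a,a)))
Move each ¬ inward, flipping quantifiers it crosses:
  ((∃g M(g,g)) ∧ (∀a ¬M(a,a)) ∨ (∀g ∃a (¬M(a,a) ∨ ¬M(g,g)))) ∧ ((∃g ∀a (M(a,a) ∧ M(g,g))) ∨ (∀g ¬M(g,g)) ∨ (∃a M(a,a)))
Give each quantifier a distinct variable: g↦y, a↦x, g↦q, a↦r, g↦s, a↦b.
  ((∃g M(g,g)) ∧ (∀a ¬M(a,a)) ∨ (∀y ∃x (¬M(x,x) ∨ ¬M(y,y)))) ∧ ((∃q ∀r (M(r,r) ∧ M(q,q))) ∨ (∀s ¬M(s,s)) ∨ (∃b M(b,b)))
Extract every quantifier outward, since the variables are now distinct and don't occur free across branches:
  ∃g ∀a ∀y ∃x ∃q ∀r ∀s ∃b ((M(g,g) ∧ ¬M(a,a) ∨ ¬M(x,x) ∨ ¬M(y,y)) ∧ (M(r,r) ∧ M(q,q) ∨ ¬M(s,s) ∨ M(b,b)))

∃g ∀a ∀y ∃x ∃q ∀r ∀s ∃b ((M(g,g) ∧ ¬M(a,a) ∨ ¬M(x,x) ∨ ¬M(y,y)) ∧ (M(r,r) ∧ M(q,q) ∨ ¬M(s,s) ∨ M(b,b)))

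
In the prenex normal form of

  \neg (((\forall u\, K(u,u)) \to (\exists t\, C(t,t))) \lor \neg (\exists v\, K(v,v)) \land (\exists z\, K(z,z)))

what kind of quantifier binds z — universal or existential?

Rewrite implications/biconditionals: A → B as ¬A ∨ B.
  \neg (\neg (\forall u\, K(u,u)) \lor (\exists t\, C(t,t)) \lor \neg (\exists v\, K(v,v)) \land (\exists z\, K(z,z)))
Push ¬ through the quantifiers and connectives to reach negation normal form:
  (\forall u\, K(u,u)) \land (\forall t\, \neg C(t,t)) \land ((\exists v\, K(v,v)) \lor (\forall z\, \neg K(z,z)))
All bound variables are already distinct, so no renaming is needed.
Pull the quantifiers to the front (each side's bound variable is not free in the other side):
  \forall u\, \forall t\, \exists v\, \forall z\, (K(u,u) \land \neg C(t,t) \land (K(v,v) \lor \neg K(z,z)))
The quantifier \exists z sits under an odd number of negations (counting the antecedent side of each →), so it flips to \forall z.

universal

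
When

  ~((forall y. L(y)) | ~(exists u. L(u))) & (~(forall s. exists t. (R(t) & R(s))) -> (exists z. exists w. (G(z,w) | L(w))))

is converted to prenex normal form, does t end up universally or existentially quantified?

Eliminate → and ↔ using ¬ and ∨.
  ~((forall y. L(y)) | ~(exists u. L(u))) & (~~(forall s. exists t. (R(t) & R(s))) | (exists z. exists w. (G(z,w) | L(w))))
Move each ¬ inward, flipping quantifiers it crosses:
  (exists y. ~L(y)) & (exists u. L(u)) & ((forall s. exists t. (R(t) & R(s))) | (exists z. exists w. (G(z,w) | L(w))))
Extract every quantifier outward, since the variables are now distinct and don't occur free across branches:
  exists y. exists u. forall s. exists t. exists z. exists w. (~L(y) & L(u) & (R(t) & R(s) | G(z,w) | L(w)))
The quantifier exists t sits under an even number of negations (counting the antecedent side of each →), so it remains existential.

existential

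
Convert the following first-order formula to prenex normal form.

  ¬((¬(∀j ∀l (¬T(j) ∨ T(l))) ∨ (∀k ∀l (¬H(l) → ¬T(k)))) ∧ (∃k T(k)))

First replace A → B with ¬A ∨ B.
  ¬((¬(∀j ∀l (¬T(j) ∨ T(l))) ∨ (∀k ∀l (¬¬H(l) ∨ ¬T(k)))) ∧ (∃k T(k)))
Push ¬ through the quantifiers and connectives to reach negation normal form:
  (∀j ∀l (¬T(j) ∨ T(l))) ∧ (∃k ∃l (¬H(l) ∧ T(k))) ∨ (∀k ¬T(k))
Give each quantifier a distinct variable: l↦r, k↦y1.
  (∀j ∀l (¬T(j) ∨ T(l))) ∧ (∃k ∃r (¬H(r) ∧ T(k))) ∨ (∀y1 ¬T(y1))
Pull the quantifiers to the front (each side's bound variable is not free in the other side):
  ∀j ∀l ∃k ∃r ∀y1 ((¬T(j) ∨ T(l)) ∧ ¬H(r) ∧ T(k) ∨ ¬T(y1))

∀j ∀l ∃k ∃r ∀y1 ((¬T(j) ∨ T(l)) ∧ ¬H(r) ∧ T(k) ∨ ¬T(y1))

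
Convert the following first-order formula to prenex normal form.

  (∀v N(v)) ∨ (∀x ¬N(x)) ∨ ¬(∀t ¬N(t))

∀v ∀x ∃t (N(v) ∨ ¬N(x) ∨ N(t))

Push ¬ through the quantifiers and connectives to reach negation normal form:
  (∀v N(v)) ∨ (∀x ¬N(x)) ∨ (∃t N(t))
All bound variables are already distinct, so no renaming is needed.
Finally move all quantifiers to the prefix:
  ∀v ∀x ∃t (N(v) ∨ ¬N(x) ∨ N(t))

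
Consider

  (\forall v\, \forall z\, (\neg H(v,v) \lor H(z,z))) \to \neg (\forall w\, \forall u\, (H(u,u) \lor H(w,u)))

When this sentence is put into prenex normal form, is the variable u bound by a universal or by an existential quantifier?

existential

Rewrite implications/biconditionals: A → B as ¬A ∨ B.
  \neg (\forall v\, \forall z\, (\neg H(v,v) \lor H(z,z))) \lor \neg (\forall w\, \forall u\, (H(u,u) \lor H(w,u)))
Drive negations inward (¬∀x A ≡ ∃x ¬A, ¬∃x A ≡ ∀x ¬A, De Morgan for ∧/∨):
  (\exists v\, \exists z\, (H(v,v) \land \neg H(z,z))) \lor (\exists w\, \exists u\, (\neg H(u,u) \land \neg H(w,u)))
All bound variables are already distinct, so no renaming is needed.
Pull the quantifiers to the front (each side's bound variable is not free in the other side):
  \exists v\, \exists z\, \exists w\, \exists u\, (H(v,v) \land \neg H(z,z) \lor \neg H(u,u) \land \neg H(w,u))
The quantifier \forall u sits under an odd number of negations (counting the antecedent side of each →), so it flips to \exists u.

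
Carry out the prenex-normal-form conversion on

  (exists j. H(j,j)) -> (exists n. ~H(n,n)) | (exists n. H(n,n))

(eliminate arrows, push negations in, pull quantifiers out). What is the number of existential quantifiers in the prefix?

2

Rewrite implications/biconditionals: A → B as ¬A ∨ B.
  ~(exists j. H(j,j)) | (exists n. ~H(n,n)) | (exists n. H(n,n))
Push ¬ through the quantifiers and connectives to reach negation normal form:
  (forall j. ~H(j,j)) | (exists n. ~H(n,n)) | (exists n. H(n,n))
Standardize variables apart so no two quantifiers bind the same name: n↦w1.
  (forall j. ~H(j,j)) | (exists n. ~H(n,n)) | (exists w1. H(w1,w1))
Pull the quantifiers to the front (each side's bound variable is not free in the other side):
  forall j. exists n. exists w1. (~H(j,j) | ~H(n,n) | H(w1,w1))
The prefix is forall j exists n exists w1: 1 universal, 2 existential.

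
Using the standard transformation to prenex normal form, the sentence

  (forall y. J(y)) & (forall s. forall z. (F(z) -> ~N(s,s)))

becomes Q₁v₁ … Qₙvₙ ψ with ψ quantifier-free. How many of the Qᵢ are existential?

0

First replace A → B with ¬A ∨ B.
  (forall y. J(y)) & (forall s. forall z. (~F(z) | ~N(s,s)))
Finally move all quantifiers to the prefix:
  forall y. forall s. forall z. (J(y) & (~F(z) | ~N(s,s)))
The prefix is forall y forall s forall z: 3 universal, 0 existential.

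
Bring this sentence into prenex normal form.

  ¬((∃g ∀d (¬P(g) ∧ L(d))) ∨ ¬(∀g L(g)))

∀g ∃d ∀b ((P(g) ∨ ¬L(d)) ∧ L(b))

Push ¬ through the quantifiers and connectives to reach negation normal form:
  (∀g ∃d (P(g) ∨ ¬L(d))) ∧ (∀g L(g))
Rename bound variables to avoid capture: g↦b.
  (∀g ∃d (P(g) ∨ ¬L(d))) ∧ (∀b L(b))
Extract every quantifier outward, since the variables are now distinct and don't occur free across branches:
  ∀g ∃d ∀b ((P(g) ∨ ¬L(d)) ∧ L(b))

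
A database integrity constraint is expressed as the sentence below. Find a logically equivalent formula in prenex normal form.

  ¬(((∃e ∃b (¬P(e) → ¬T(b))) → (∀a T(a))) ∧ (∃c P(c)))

∃e ∃b ∃a ∀c ((P(e) ∨ ¬T(b)) ∧ ¬T(a) ∨ ¬P(c))

First replace A → B with ¬A ∨ B.
  ¬((¬(∃e ∃b (¬¬P(e) ∨ ¬T(b))) ∨ (∀a T(a))) ∧ (∃c P(c)))
Move each ¬ inward, flipping quantifiers it crosses:
  (∃e ∃b (P(e) ∨ ¬T(b))) ∧ (∃a ¬T(a)) ∨ (∀c ¬P(c))
All bound variables are already distinct, so no renaming is needed.
Pull the quantifiers to the front (each side's bound variable is not free in the other side):
  ∃e ∃b ∃a ∀c ((P(e) ∨ ¬T(b)) ∧ ¬T(a) ∨ ¬P(c))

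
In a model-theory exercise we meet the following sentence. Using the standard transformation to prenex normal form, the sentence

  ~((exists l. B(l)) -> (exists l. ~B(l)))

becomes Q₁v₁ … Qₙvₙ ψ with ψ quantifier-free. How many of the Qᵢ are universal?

1

Eliminate → and ↔ using ¬ and ∨.
  ~(~(exists l. B(l)) | (exists l. ~B(l)))
Move each ¬ inward, flipping quantifiers it crosses:
  (exists l. B(l)) & (forall l. B(l))
Standardize variables apart so no two quantifiers bind the same name: l↦c.
  (exists l. B(l)) & (forall c. B(c))
Pull the quantifiers to the front (each side's bound variable is not free in the other side):
  exists l. forall c. (B(l) & B(c))
The prefix is exists l forall c: 1 universal, 1 existential.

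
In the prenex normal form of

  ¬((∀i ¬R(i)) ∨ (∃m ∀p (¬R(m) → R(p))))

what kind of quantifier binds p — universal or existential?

Rewrite implications/biconditionals: A → B as ¬A ∨ B.
  ¬((∀i ¬R(i)) ∨ (∃m ∀p (¬¬R(m) ∨ R(p))))
Move each ¬ inward, flipping quantifiers it crosses:
  (∃i R(i)) ∧ (∀m ∃p (¬R(m) ∧ ¬R(p)))
Pull the quantifiers to the front (each side's bound variable is not free in the other side):
  ∃i ∀m ∃p (R(i) ∧ ¬R(m) ∧ ¬R(p))
The quantifier ∀p sits under an odd number of negations (counting the antecedent side of each →), so it flips to ∃p.

existential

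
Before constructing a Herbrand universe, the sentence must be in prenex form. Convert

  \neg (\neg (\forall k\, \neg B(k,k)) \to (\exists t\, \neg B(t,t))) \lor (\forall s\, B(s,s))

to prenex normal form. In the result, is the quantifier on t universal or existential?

First replace A → B with ¬A ∨ B.
  \neg (\neg \neg (\forall k\, \neg B(k,k)) \lor (\exists t\, \neg B(t,t))) \lor (\forall s\, B(s,s))
Drive negations inward (¬∀x A ≡ ∃x ¬A, ¬∃x A ≡ ∀x ¬A, De Morgan for ∧/∨):
  (\exists k\, B(k,k)) \land (\forall t\, B(t,t)) \lor (\forall s\, B(s,s))
All bound variables are already distinct, so no renaming is needed.
Pull the quantifiers to the front (each side's bound variable is not free in the other side):
  \exists k\, \forall t\, \forall s\, (B(k,k) \land B(t,t) \lor B(s,s))
The quantifier \exists t sits under an odd number of negations (counting the antecedent side of each →), so it flips to \forall t.

universal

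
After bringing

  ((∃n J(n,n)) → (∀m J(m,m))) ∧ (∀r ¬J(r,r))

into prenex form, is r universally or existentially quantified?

First replace A → B with ¬A ∨ B.
  (¬(∃n J(n,n)) ∨ (∀m J(m,m))) ∧ (∀r ¬J(r,r))
Move each ¬ inward, flipping quantifiers it crosses:
  ((∀n ¬J(n,n)) ∨ (∀m J(m,m))) ∧ (∀r ¬J(r,r))
All bound variables are already distinct, so no renaming is needed.
Finally move all quantifiers to the prefix:
  ∀n ∀m ∀r ((¬J(n,n) ∨ J(m,m)) ∧ ¬J(r,r))
The quantifier ∀r sits under an even number of negations (counting the antecedent side of each →), so it remains universal.

universal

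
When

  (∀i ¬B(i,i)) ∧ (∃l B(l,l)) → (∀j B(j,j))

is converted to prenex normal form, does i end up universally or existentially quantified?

existential

Rewrite implications/biconditionals: A → B as ¬A ∨ B.
  ¬((∀i ¬B(i,i)) ∧ (∃l B(l,l))) ∨ (∀j B(j,j))
Move each ¬ inward, flipping quantifiers it crosses:
  (∃i B(i,i)) ∨ (∀l ¬B(l,l)) ∨ (∀j B(j,j))
Pull the quantifiers to the front (each side's bound variable is not free in the other side):
  ∃i ∀l ∀j (B(i,i) ∨ ¬B(l,l) ∨ B(j,j))
The quantifier ∀i sits under an odd number of negations (counting the antecedent side of each →), so it flips to ∃i.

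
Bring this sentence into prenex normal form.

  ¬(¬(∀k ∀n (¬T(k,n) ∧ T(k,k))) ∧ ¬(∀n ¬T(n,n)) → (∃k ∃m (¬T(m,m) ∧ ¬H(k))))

Rewrite implications/biconditionals: A → B as ¬A ∨ B.
  ¬(¬(¬(∀k ∀n (¬T(k,n) ∧ T(k,k))) ∧ ¬(∀n ¬T(n,n))) ∨ (∃k ∃m (¬T(m,m) ∧ ¬H(k))))
Move each ¬ inward, flipping quantifiers it crosses:
  (∃k ∃n (T(k,n) ∨ ¬T(k,k))) ∧ (∃n T(n,n)) ∧ (∀k ∀m (T(m,m) ∨ H(k)))
Rename bound variables to avoid capture: n↦s, k↦z1.
  (∃k ∃n (T(k,n) ∨ ¬T(k,k))) ∧ (∃s T(s,s)) ∧ (∀z1 ∀m (T(m,m) ∨ H(z1)))
Pull the quantifiers to the front (each side's bound variable is not free in the other side):
  ∃k ∃n ∃s ∀z1 ∀m ((T(k,n) ∨ ¬T(k,k)) ∧ T(s,s) ∧ (T(m,m) ∨ H(z1)))

∃k ∃n ∃s ∀z1 ∀m ((T(k,n) ∨ ¬T(k,k)) ∧ T(s,s) ∧ (T(m,m) ∨ H(z1)))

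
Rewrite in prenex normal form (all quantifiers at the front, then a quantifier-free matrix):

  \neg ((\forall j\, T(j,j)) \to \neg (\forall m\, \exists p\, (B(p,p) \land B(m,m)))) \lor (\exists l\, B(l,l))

Rewrite implications/biconditionals: A → B as ¬A ∨ B.
  \neg (\neg (\forall j\, T(j,j)) \lor \neg (\forall m\, \exists p\, (B(p,p) \land B(m,m)))) \lor (\exists l\, B(l,l))
Push ¬ through the quantifiers and connectives to reach negation normal form:
  (\forall j\, T(j,j)) \land (\forall m\, \exists p\, (B(p,p) \land B(m,m))) \lor (\exists l\, B(l,l))
All bound variables are already distinct, so no renaming is needed.
Extract every quantifier outward, since the variables are now distinct and don't occur free across branches:
  \forall j\, \forall m\, \exists p\, \exists l\, (T(j,j) \land B(p,p) \land B(m,m) \lor B(l,l))

\forall j\, \forall m\, \exists p\, \exists l\, (T(j,j) \land B(p,p) \land B(m,m) \lor B(l,l))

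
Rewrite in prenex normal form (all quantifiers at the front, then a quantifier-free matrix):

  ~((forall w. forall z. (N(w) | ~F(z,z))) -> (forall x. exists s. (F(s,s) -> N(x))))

forall w. forall z. exists x. forall s. ((N(w) | ~F(z,z)) & F(s,s) & ~N(x))

First replace A → B with ¬A ∨ B.
  ~(~(forall w. forall z. (N(w) | ~F(z,z))) | (forall x. exists s. (~F(s,s) | N(x))))
Drive negations inward (¬∀x A ≡ ∃x ¬A, ¬∃x A ≡ ∀x ¬A, De Morgan for ∧/∨):
  (forall w. forall z. (N(w) | ~F(z,z))) & (exists x. forall s. (F(s,s) & ~N(x)))
Finally move all quantifiers to the prefix:
  forall w. forall z. exists x. forall s. ((N(w) | ~F(z,z)) & F(s,s) & ~N(x))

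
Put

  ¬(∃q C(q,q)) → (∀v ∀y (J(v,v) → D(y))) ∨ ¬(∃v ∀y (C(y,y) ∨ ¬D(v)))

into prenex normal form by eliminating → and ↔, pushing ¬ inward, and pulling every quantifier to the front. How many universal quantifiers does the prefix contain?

3

Eliminate → and ↔ using ¬ and ∨.
  ¬¬(∃q C(q,q)) ∨ (∀v ∀y (¬J(v,v) ∨ D(y))) ∨ ¬(∃v ∀y (C(y,y) ∨ ¬D(v)))
Drive negations inward (¬∀x A ≡ ∃x ¬A, ¬∃x A ≡ ∀x ¬A, De Morgan for ∧/∨):
  (∃q C(q,q)) ∨ (∀v ∀y (¬J(v,v) ∨ D(y))) ∨ (∀v ∃y (¬C(y,y) ∧ D(v)))
Standardize variables apart so no two quantifiers bind the same name: v↦w1, y↦r.
  (∃q C(q,q)) ∨ (∀v ∀y (¬J(v,v) ∨ D(y))) ∨ (∀w1 ∃r (¬C(r,r) ∧ D(w1)))
Finally move all quantifiers to the prefix:
  ∃q ∀v ∀y ∀w1 ∃r (C(q,q) ∨ ¬J(v,v) ∨ D(y) ∨ ¬C(r,r) ∧ D(w1))
The prefix is ∃q ∀v ∀y ∀w1 ∃r: 3 universal, 2 existential.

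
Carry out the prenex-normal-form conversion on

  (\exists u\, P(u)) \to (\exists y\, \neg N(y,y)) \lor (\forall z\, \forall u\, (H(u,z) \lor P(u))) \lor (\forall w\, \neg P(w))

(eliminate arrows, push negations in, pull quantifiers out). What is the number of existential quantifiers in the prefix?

First replace A → B with ¬A ∨ B.
  \neg (\exists u\, P(u)) \lor (\exists y\, \neg N(y,y)) \lor (\forall z\, \forall u\, (H(u,z) \lor P(u))) \lor (\forall w\, \neg P(w))
Push ¬ through the quantifiers and connectives to reach negation normal form:
  (\forall u\, \neg P(u)) \lor (\exists y\, \neg N(y,y)) \lor (\forall z\, \forall u\, (H(u,z) \lor P(u))) \lor (\forall w\, \neg P(w))
Give each quantifier a distinct variable: u↦y1.
  (\forall u\, \neg P(u)) \lor (\exists y\, \neg N(y,y)) \lor (\forall z\, \forall y1\, (H(y1,z) \lor P(y1))) \lor (\forall w\, \neg P(w))
Finally move all quantifiers to the prefix:
  \forall u\, \exists y\, \forall z\, \forall y1\, \forall w\, (\neg P(u) \lor \neg N(y,y) \lor H(y1,z) \lor P(y1) \lor \neg P(w))
The prefix is \forall u \exists y \forall z \forall y1 \forall w: 4 universal, 1 existential.

1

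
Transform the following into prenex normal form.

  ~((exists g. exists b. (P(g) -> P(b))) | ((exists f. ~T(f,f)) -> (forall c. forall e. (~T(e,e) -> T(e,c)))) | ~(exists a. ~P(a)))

Eliminate → and ↔ using ¬ and ∨.
  ~((exists g. exists b. (~P(g) | P(b))) | ~(exists f. ~T(f,f)) | (forall c. forall e. (~~T(e,e) | T(e,c))) | ~(exists a. ~P(a)))
Move each ¬ inward, flipping quantifiers it crosses:
  (forall g. forall b. (P(g) & ~P(b))) & (exists f. ~T(f,f)) & (exists c. exists e. (~T(e,e) & ~T(e,c))) & (exists a. ~P(a))
All bound variables are already distinct, so no renaming is needed.
Pull the quantifiers to the front (each side's bound variable is not free in the other side):
  forall g. forall b. exists f. exists c. exists e. exists a. (P(g) & ~P(b) & ~T(f,f) & ~T(e,e) & ~T(e,c) & ~P(a))

forall g. forall b. exists f. exists c. exists e. exists a. (P(g) & ~P(b) & ~T(f,f) & ~T(e,e) & ~T(e,c) & ~P(a))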